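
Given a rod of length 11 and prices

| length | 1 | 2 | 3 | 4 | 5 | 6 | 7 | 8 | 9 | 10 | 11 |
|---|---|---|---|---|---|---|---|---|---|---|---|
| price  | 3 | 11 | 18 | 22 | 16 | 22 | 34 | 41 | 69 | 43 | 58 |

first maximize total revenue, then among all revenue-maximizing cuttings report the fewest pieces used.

Let r[k] be the best obtainable value from length k. For each k, try every first piece i and keep the best of price[i] + r[k−i].
r[1] = 3
r[2] = 11
r[3] = 18
r[4] = 22  (first piece 2, then r[2]=11)
r[5] = 29  (first piece 2, then r[3]=18)
r[6] = 36  (first piece 3, then r[3]=18)
r[7] = 40  (first piece 2, then r[5]=29)
r[8] = 47  (first piece 2, then r[6]=36)
r[9] = 69
r[10] = 72  (first piece 1, then r[9]=69)
r[11] = 80  (first piece 2, then r[9]=69)
Maximum revenue is 80.
Now minimize piece count subject to staying optimal: for each k, pieces[k] = 1 + min over i with p[i]+r[k−i]=r[k] of pieces[k−i].
pieces[8] = 3
pieces[9] = 1
pieces[10] = 2
pieces[11] = 2

2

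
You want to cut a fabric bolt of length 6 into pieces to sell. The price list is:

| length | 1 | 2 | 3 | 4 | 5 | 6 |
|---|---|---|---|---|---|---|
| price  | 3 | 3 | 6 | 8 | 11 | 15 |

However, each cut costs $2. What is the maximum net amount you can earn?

15

Consider every possible first cut. net[k] is the best of p[i]+net[k−i] over all sellable i≤k, charging 2 whenever i<k.
net[1] = 3
net[2] = max(3+3-2, 3+0) = 4
net[3] = max(3+4-2, 3+3-2, 6+0) = 6
net[4] = max(3+6-2, 3+4-2, 6+3-2, 8+0) = 8
net[5] = max(3+8-2, 3+6-2, 6+4-2, 8+3-2, 11+0) = 11
net[6] = max(3+11-2, 3+8-2, 6+6-2, 8+4-2, 11+3-2, 15+0) = 15
Best is to make no cuts and sell whole for $15.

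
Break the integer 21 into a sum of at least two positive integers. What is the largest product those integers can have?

Fill P[k] for k=2..21: at each k try every first piece i and multiply by the better of (k−i) uncut or P[k−i].
Small cases: P[2]=1, P[3]=2, P[4]=4, P[5]=6, P[6]=9, P[7]=12, P[8]=18, P[9]=27, P[10]=36, P[11]=54, P[12]=81, P[13]=108, P[14]=162, P[15]=243, P[16]=324.
P[17] = 2·max(15,243) = 2·243 = 486
P[18] = 3·max(15,243) = 3·243 = 729
P[19] = 2·max(17,486) = 2·486 = 972
P[20] = 2·max(18,729) = 2·729 = 1458
P[21] = 3·max(18,729) = 3·729 = 2187
One optimal split: 3 + 3 + 3 + 3 + 3 + 3 + 3; product 3·3·3·3·3·3·3 = 2187.

2187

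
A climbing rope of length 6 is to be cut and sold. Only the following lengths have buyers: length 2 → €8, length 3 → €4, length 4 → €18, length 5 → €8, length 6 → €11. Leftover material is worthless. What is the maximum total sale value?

26

Build f[k] bottom-up: f[k] = max over allowed piece i of (p[i] + f[k−i]).
f[1] = 0
f[2] = 8
f[3] = max(8+0, 4+0) = 8
f[4] = max(8+8, 4+0, 18+0) = 18
f[5] = max(8+8, 4+8, 18+0, 8+0) = 18
f[6] = max(8+18, 4+8, 18+8, 8+0, 11+0) = 26
One optimal cutting: 4 + 2 → €26.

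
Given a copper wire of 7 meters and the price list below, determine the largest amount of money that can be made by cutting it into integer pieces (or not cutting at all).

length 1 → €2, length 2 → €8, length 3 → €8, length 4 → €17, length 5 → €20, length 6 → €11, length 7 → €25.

28

Let r[k] be the best obtainable value from length k. For each k, try every first piece i and keep the best of price[i] + r[k−i].
r[1] = 2
r[2] = max(2+2, 8+0) = 8
r[3] = max(2+8, 8+2, 8+0) = 10
r[4] = max(2+10, 8+8, 8+2, 17+0) = 17
r[5] = max(2+17, 8+10, 8+8, 17+2, 20+0) = 20
r[6] = max(2+20, 8+17, 8+10, 17+8, 20+2, 11+0) = 25
r[7] = max(2+25, 8+20, 8+17, …, 11+2, 25+0) = 28
One optimal cutting: 5 + 2 → €20 + €8 = €28.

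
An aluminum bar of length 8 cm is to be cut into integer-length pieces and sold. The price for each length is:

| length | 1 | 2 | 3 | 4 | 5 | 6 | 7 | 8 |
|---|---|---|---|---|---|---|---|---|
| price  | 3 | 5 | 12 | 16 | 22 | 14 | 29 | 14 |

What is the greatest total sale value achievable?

Consider every possible first cut. best[k] is the best of p[i]+best[k−i] over all sellable i≤k.
best[1] = 3
best[2] = max(3+3, 5+0) = 6
best[3] = max(3+6, 5+3, 12+0) = 12
best[4] = max(3+12, 5+6, 12+3, 16+0) = 16
best[5] = max(3+16, 5+12, 12+6, 16+3, 22+0) = 22
best[6] = max(3+22, 5+16, 12+12, 16+6, 22+3, 14+0) = 25
best[7] = max(3+25, 5+22, 12+16, …, 14+3, 29+0) = 29
best[8] = max(3+29, 5+25, 12+22, …, 29+3, 14+0) = 34
One optimal cutting: 5 + 3 → $22 + $12 = $34.

34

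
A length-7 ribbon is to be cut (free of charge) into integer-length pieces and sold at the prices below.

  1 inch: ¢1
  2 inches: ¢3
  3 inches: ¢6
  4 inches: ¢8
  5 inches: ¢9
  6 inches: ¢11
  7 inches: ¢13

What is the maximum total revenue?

Consider every possible first cut. R[k] is the best of p[i]+R[k−i] over all sellable i≤k.
R[1] = 1
R[2] = max(1+1, 3+0) = 3
R[3] = max(1+3, 3+1, 6+0) = 6
R[4] = max(1+6, 3+3, 6+1, 8+0) = 8
R[5] = max(1+8, 3+6, 6+3, 8+1, 9+0) = 9
R[6] = max(1+9, 3+8, 6+6, 8+3, 9+1, 11+0) = 12
R[7] = max(1+12, 3+9, 6+8, …, 11+1, 13+0) = 14
One optimal cutting: 4 + 3 → ¢8 + ¢6 = ¢14.

14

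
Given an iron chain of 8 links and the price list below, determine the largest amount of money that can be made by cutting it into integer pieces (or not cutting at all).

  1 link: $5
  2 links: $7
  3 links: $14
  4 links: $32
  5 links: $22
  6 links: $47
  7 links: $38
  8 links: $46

Consider every possible first cut. r[k] is the best of p[i]+r[k−i] over all sellable i≤k.
r[1] = 5
r[2] = 10  (first piece 1, then r[1]=5)
r[3] = 15  (first piece 1, then r[2]=10)
r[4] = 32
r[5] = 37  (first piece 1, then r[4]=32)
r[6] = 47
r[7] = 52  (first piece 1, then r[6]=47)
r[8] = 64  (first piece 4, then r[4]=32)
One optimal cutting: 4 + 4 → $32 + $32 = $64.

64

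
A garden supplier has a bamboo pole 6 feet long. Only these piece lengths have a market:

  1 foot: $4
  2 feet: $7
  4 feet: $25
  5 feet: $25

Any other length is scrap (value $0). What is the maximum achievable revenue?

33

Consider every possible first cut. r[k] is the best of p[i]+r[k−i] over all sellable i≤k.
r[1] = 4
r[2] = max(4+4, 7+0) = 8
r[3] = max(4+8, 7+4) = 12
r[4] = max(4+12, 7+8, 25+0) = 25
r[5] = max(4+25, 7+12, 25+4, 25+0) = 29
r[6] = max(4+29, 7+25, 25+8, 25+4) = 33
One optimal cutting: 4 + 1 + 1 → $33.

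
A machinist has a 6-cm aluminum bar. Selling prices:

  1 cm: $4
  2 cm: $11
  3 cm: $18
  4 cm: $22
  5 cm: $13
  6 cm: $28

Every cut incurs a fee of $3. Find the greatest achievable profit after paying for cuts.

Let net[k] be the best obtainable value from length k. For each k, try every first piece i and keep the best of price[i] + net[k−i] minus the 3 cut fee when i<k.
net[1] = 4
net[2] = max(4+4-3, 11+0) = 11
net[3] = max(4+11-3, 11+4-3, 18+0) = 18
net[4] = max(4+18-3, 11+11-3, 18+4-3, 22+0) = 22
net[5] = max(4+22-3, 11+18-3, 18+11-3, 22+4-3, 13+0) = 26
net[6] = max(4+26-3, 11+22-3, 18+18-3, 22+11-3, 13+4-3, 28+0) = 33
One optimal plan: pieces 3 + 3 (1 cut) → $36 − $3 = $33.

33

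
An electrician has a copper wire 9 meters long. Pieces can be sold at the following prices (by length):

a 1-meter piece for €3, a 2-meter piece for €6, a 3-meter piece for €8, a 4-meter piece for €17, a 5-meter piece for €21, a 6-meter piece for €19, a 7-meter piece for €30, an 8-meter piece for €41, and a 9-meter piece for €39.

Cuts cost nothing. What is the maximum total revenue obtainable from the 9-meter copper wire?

44

Consider every possible first cut. R[k] is the best of p[i]+R[k−i] over all sellable i≤k.
R[1] = 3
R[2] = max(3+3, 6+0) = 6
R[3] = max(3+6, 6+3, 8+0) = 9
R[4] = max(3+9, 6+6, 8+3, 17+0) = 17
R[5] = max(3+17, 6+9, 8+6, 17+3, 21+0) = 21
R[6] = max(3+21, 6+17, 8+9, 17+6, 21+3, 19+0) = 24
R[7] = max(3+24, 6+21, 8+17, …, 19+3, 30+0) = 30
R[8] = max(3+30, 6+24, 8+21, …, 30+3, 41+0) = 41
R[9] = max(3+41, 6+30, 8+24, …, 41+3, 39+0) = 44
One optimal cutting: 8 + 1 → €41 + €3 = €44.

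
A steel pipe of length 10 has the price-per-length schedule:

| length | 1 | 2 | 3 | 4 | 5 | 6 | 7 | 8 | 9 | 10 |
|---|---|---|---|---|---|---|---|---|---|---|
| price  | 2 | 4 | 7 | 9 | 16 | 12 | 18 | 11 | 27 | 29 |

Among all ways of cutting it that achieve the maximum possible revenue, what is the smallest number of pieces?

2

Build r[k] bottom-up: r[k] = max over allowed piece i of (p[i] + r[k−i]).
r[1] = 2
r[2] = max(2+2, 4+0) = 4
r[3] = max(2+4, 4+2, 7+0) = 7
r[4] = max(2+7, 4+4, 7+2, 9+0) = 9
r[5] = max(2+9, 4+7, 7+4, 9+2, 16+0) = 16
r[6] = max(2+16, 4+9, 7+7, 9+4, 16+2, 12+0) = 18
r[7] = max(2+18, 4+16, 7+9, …, 12+2, 18+0) = 20
r[8] = max(2+20, 4+18, 7+16, …, 18+2, 11+0) = 23
r[9] = max(2+23, 4+20, 7+18, …, 11+2, 27+0) = 27
r[10] = max(2+27, 4+23, 7+20, …, 27+2, 29+0) = 32
Maximum revenue is $32.
Now minimize piece count subject to staying optimal: for each k, pieces[k] = 1 + min over i with p[i]+r[k−i]=r[k] of pieces[k−i].
pieces[7] = 2
pieces[8] = 2
pieces[9] = 1
pieces[10] = 2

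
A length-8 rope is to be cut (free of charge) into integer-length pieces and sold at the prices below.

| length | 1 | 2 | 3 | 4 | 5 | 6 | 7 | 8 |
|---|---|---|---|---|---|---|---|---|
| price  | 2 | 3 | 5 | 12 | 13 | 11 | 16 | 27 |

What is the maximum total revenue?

27

Consider every possible first cut. r[k] is the best of p[i]+r[k−i] over all sellable i≤k.
r[1] = 2
r[2] = max(2+2, 3+0) = 4
r[3] = max(2+4, 3+2, 5+0) = 6
r[4] = max(2+6, 3+4, 5+2, 12+0) = 12
r[5] = max(2+12, 3+6, 5+4, 12+2, 13+0) = 14
r[6] = max(2+14, 3+12, 5+6, 12+4, 13+2, 11+0) = 16
r[7] = max(2+16, 3+14, 5+12, …, 11+2, 16+0) = 18
r[8] = max(2+18, 3+16, 5+14, …, 16+2, 27+0) = 27
Best is to sell the whole 8-meter piece uncut for 27.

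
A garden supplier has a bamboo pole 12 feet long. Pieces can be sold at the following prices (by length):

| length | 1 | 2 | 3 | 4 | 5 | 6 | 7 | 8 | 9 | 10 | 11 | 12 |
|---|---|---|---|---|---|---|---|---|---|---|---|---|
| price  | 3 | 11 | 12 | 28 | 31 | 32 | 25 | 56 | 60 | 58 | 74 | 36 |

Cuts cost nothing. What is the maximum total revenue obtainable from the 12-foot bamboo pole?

Let r[k] be the best obtainable value from length k. For each k, try every first piece i and keep the best of price[i] + r[k−i].
r[1] = 3
r[2] = max(3+3, 11+0) = 11
r[3] = max(3+11, 11+3, 12+0) = 14
r[4] = max(3+14, 11+11, 12+3, 28+0) = 28
r[5] = max(3+28, 11+14, 12+11, 28+3, 31+0) = 31
r[6] = max(3+31, 11+28, 12+14, 28+11, 31+3, 32+0) = 39
r[7] = max(3+39, 11+31, 12+28, …, 32+3, 25+0) = 42
r[8] = max(3+42, 11+39, 12+31, …, 25+3, 56+0) = 56
r[9] = max(3+56, 11+42, 12+39, …, 56+3, 60+0) = 60
r[10] = max(3+60, 11+56, 12+42, …, 60+3, 58+0) = 67
r[11] = max(3+67, 11+60, 12+56, …, 58+3, 74+0) = 74
r[12] = max(3+74, 11+67, 12+60, …, 74+3, 36+0) = 84
One optimal cutting: 4 + 4 + 4 → $28 + $28 + $28 = $84.

84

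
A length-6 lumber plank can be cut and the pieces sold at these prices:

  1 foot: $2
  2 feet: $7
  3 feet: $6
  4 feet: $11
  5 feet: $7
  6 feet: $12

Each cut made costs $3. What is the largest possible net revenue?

Consider every possible first cut. r[k] is the best of p[i]+r[k−i] over all sellable i≤k, charging 3 whenever i<k.
r[1] = 2
r[2] = max(2+2-3, 7+0) = 7
r[3] = max(2+7-3, 7+2-3, 6+0) = 6
r[4] = max(2+6-3, 7+7-3, 6+2-3, 11+0) = 11
r[5] = max(2+11-3, 7+6-3, 6+7-3, 11+2-3, 7+0) = 10
r[6] = max(2+10-3, 7+11-3, 6+6-3, 11+7-3, 7+2-3, 12+0) = 15
One optimal plan: pieces 2 + 2 + 2 (2 cuts) → $21 − $6 = $15.

15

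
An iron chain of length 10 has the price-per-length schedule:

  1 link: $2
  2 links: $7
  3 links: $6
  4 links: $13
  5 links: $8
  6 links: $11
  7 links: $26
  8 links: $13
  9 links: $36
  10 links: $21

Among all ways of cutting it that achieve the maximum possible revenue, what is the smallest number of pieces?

Consider every possible first cut. r[k] is the best of p[i]+r[k−i] over all sellable i≤k.
r[1] = 2
r[2] = max(2+2, 7+0) = 7
r[3] = max(2+7, 7+2, 6+0) = 9
r[4] = max(2+9, 7+7, 6+2, 13+0) = 14
r[5] = max(2+14, 7+9, 6+7, 13+2, 8+0) = 16
r[6] = max(2+16, 7+14, 6+9, 13+7, 8+2, 11+0) = 21
r[7] = max(2+21, 7+16, 6+14, …, 11+2, 26+0) = 26
r[8] = max(2+26, 7+21, 6+16, …, 26+2, 13+0) = 28
r[9] = max(2+28, 7+26, 6+21, …, 13+2, 36+0) = 36
r[10] = max(2+36, 7+28, 6+26, …, 36+2, 21+0) = 38
Maximum revenue is $38.
Now minimize piece count subject to staying optimal: for each k, pieces[k] = 1 + min over i with p[i]+r[k−i]=r[k] of pieces[k−i].
pieces[7] = 1
pieces[8] = 2
pieces[9] = 1
pieces[10] = 2

2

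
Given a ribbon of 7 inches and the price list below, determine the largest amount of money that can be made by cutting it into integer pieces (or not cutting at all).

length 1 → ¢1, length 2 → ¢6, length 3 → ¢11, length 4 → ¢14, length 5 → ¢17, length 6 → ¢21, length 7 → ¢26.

26

Build R[k] bottom-up: R[k] = max over allowed piece i of (p[i] + R[k−i]).
R[1] = 1
R[2] = max(1+1, 6+0) = 6
R[3] = max(1+6, 6+1, 11+0) = 11
R[4] = max(1+11, 6+6, 11+1, 14+0) = 14
R[5] = max(1+14, 6+11, 11+6, 14+1, 17+0) = 17
R[6] = max(1+17, 6+14, 11+11, 14+6, 17+1, 21+0) = 22
R[7] = max(1+22, 6+17, 11+14, …, 21+1, 26+0) = 26
Best is to sell the whole 7-inch piece uncut for ¢26.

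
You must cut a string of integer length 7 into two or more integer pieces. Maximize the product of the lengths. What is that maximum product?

12

Fill g[k] for k=2..7: at each k try every first piece i and multiply by the better of (k−i) uncut or g[k−i].
Small cases: g[2]=1.
g[3] = 1×max(2,1) = 1×2 = 2
g[4] = 2×max(2,1) = 2×2 = 4
g[5] = 2×max(3,2) = 2×3 = 6
g[6] = 3×max(3,2) = 3×3 = 9
g[7] = 2×max(5,6) = 2×6 = 12
One optimal split: 3 + 2 + 2; product 3×2×2 = 12.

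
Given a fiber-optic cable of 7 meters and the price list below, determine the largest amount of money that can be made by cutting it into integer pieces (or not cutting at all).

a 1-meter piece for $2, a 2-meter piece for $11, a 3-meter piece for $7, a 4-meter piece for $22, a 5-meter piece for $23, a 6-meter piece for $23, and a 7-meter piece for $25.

Consider every possible first cut. v[k] is the best of p[i]+v[k−i] over all sellable i≤k.
v[1] = 2
v[2] = 11
v[3] = 13  (first piece 1, then v[2]=11)
v[4] = 22  (first piece 2, then v[2]=11)
v[5] = 24  (first piece 1, then v[4]=22)
v[6] = 33  (first piece 2, then v[4]=22)
v[7] = 35  (first piece 1, then v[6]=33)
One optimal cutting: 2 + 2 + 2 + 1 → $11 + $11 + $11 + $2 = $35.

35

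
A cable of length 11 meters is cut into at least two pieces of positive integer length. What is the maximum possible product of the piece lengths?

54

Define m[k] = max over 1≤i<k of i · max(k−i, m[k−i]); the inner max lets the remainder stay uncut if that's better.
m[2] = 1·max(1,0) = 1·1 = 1
m[3] = max(1·2, 2·1) = 2
m[4] = max(1·3, 2·2, 3·1) = 4
m[5] = max(1·4, 2·3, 3·2, 4·1) = 6
m[6] = max(1·6, 2·4, 3·3, 4·2, 5·1) = 9
m[7] = max(1·9, 2·6, 3·4, 4·3, 5·2, 6·1) = 12
m[8] = max(1·12, 2·9, 3·6, …, 6·2, 7·1) = 18
m[9] = max(1·18, 2·12, 3·9, …, 7·2, 8·1) = 27
m[10] = max(1·27, 2·18, 3·12, …, 8·2, 9·1) = 36
m[11] = max(1·36, 2·27, 3·18, …, 9·2, 10·1) = 54
One optimal split: 3 + 3 + 3 + 2; product 3·3·3·2 = 54.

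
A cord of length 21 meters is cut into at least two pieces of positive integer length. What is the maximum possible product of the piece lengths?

2187

Let P[k] be the best product for length k (with at least one cut). For each first piece i, the rest contributes max(k−i, P[k−i]).
P[2] = 1×max(1,0) = 1×1 = 1
P[3] = 1×max(2,1) = 1×2 = 2
P[4] = 2×max(2,1) = 2×2 = 4
P[5] = 2×max(3,2) = 2×3 = 6
P[6] = 3×max(3,2) = 3×3 = 9
P[7] = 2×max(5,6) = 2×6 = 12
P[8] = 2×max(6,9) = 2×9 = 18
P[9] = 3×max(6,9) = 3×9 = 27
P[10] = 2×max(8,18) = 2×18 = 36
P[11] = 2×max(9,27) = 2×27 = 54
P[12] = 3×max(9,27) = 3×27 = 81
P[13] = 2×max(11,54) = 2×54 = 108
P[14] = 2×max(12,81) = 2×81 = 162
P[15] = 3×max(12,81) = 3×81 = 243
P[16] = 2×max(14,162) = 2×162 = 324
P[17] = 2×max(15,243) = 2×243 = 486
P[18] = 3×max(15,243) = 3×243 = 729
P[19] = 2×max(17,486) = 2×486 = 972
P[20] = 2×max(18,729) = 2×729 = 1458
P[21] = 3×max(18,729) = 3×729 = 2187
One optimal split: 3 + 3 + 3 + 3 + 3 + 3 + 3; product 3×3×3×3×3×3×3 = 2187.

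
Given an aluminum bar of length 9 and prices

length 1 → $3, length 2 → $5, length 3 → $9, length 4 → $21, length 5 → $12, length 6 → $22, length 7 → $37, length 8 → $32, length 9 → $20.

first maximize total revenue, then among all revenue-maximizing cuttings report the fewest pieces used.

3

Build r[k] bottom-up: r[k] = max over allowed piece i of (p[i] + r[k−i]).
r[1] = 3
r[2] = 6  (first piece 1, then r[1]=3)
r[3] = 9  (first piece 1, then r[2]=6)
r[4] = 21
r[5] = 24  (first piece 1, then r[4]=21)
r[6] = 27  (first piece 1, then r[5]=24)
r[7] = 37
r[8] = 42  (first piece 4, then r[4]=21)
r[9] = 45  (first piece 1, then r[8]=42)
Maximum revenue is $45.
Now minimize piece count subject to staying optimal: for each k, pieces[k] = 1 + min over i with p[i]+r[k−i]=r[k] of pieces[k−i].
pieces[6] = 3
pieces[7] = 1
pieces[8] = 2
pieces[9] = 3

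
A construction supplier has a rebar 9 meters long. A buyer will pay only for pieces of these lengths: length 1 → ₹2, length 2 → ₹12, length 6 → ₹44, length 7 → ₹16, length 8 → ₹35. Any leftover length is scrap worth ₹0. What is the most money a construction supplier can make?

Consider every possible first cut. best[k] is the best of p[i]+best[k−i] over all sellable i≤k.
best[1] = 2
best[2] = max(2+2, 12+0) = 12
best[3] = max(2+12, 12+2) = 14
best[4] = max(2+14, 12+12) = 24
best[5] = max(2+24, 12+14) = 26
best[6] = max(2+26, 12+24, 44+0) = 44
best[7] = max(2+44, 12+26, 44+2, 16+0) = 46
best[8] = max(2+46, 12+44, 44+12, 16+2, 35+0) = 56
best[9] = max(2+56, 12+46, 44+14, 16+12, 35+2) = 58
One optimal cutting: 6 + 2 + 1 → ₹58.

58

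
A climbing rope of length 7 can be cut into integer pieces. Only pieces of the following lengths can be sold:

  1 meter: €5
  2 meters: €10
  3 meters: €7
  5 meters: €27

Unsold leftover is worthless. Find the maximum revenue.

37

Build r[k] bottom-up: r[k] = max over allowed piece i of (p[i] + r[k−i]).
r[1] = 5
r[2] = max(5+5, 10+0) = 10
r[3] = max(5+10, 10+5, 7+0) = 15
r[4] = max(5+15, 10+10, 7+5) = 20
r[5] = max(5+20, 10+15, 7+10, 27+0) = 27
r[6] = max(5+27, 10+20, 7+15, 27+5) = 32
r[7] = max(5+32, 10+27, 7+20, 27+10) = 37
One optimal cutting: 5 + 1 + 1 → €37.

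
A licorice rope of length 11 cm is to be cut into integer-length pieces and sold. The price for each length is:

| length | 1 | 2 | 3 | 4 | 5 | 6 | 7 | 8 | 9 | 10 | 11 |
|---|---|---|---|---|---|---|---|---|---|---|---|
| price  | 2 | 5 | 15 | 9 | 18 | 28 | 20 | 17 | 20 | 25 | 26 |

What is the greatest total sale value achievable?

Build r[k] bottom-up: r[k] = max over allowed piece i of (p[i] + r[k−i]).
r[1] = 2
r[2] = 5
r[3] = 15
r[4] = 17  (first piece 1, then r[3]=15)
r[5] = 20  (first piece 2, then r[3]=15)
r[6] = 30  (first piece 3, then r[3]=15)
r[7] = 32  (first piece 1, then r[6]=30)
r[8] = 35  (first piece 2, then r[6]=30)
r[9] = 45  (first piece 3, then r[6]=30)
r[10] = 47  (first piece 1, then r[9]=45)
r[11] = 50  (first piece 2, then r[9]=45)
One optimal cutting: 3 + 3 + 3 + 2 → ¢15 + ¢15 + ¢15 + ¢5 = ¢50.

50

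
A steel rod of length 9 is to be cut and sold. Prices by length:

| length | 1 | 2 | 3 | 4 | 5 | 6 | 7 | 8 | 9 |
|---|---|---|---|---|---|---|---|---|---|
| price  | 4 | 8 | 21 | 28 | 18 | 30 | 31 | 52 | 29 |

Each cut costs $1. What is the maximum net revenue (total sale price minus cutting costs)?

61

Build r[k] bottom-up: r[k] = max over allowed piece i of (p[i] + r[k−i]) − 1 per cut.
r[1] = 4
r[2] = 8
r[3] = 21
r[4] = 28
r[5] = 31  (first piece 1, then r[4]=28)
r[6] = 41  (first piece 3, then r[3]=21)
r[7] = 48  (first piece 3, then r[4]=28)
r[8] = 55  (first piece 4, then r[4]=28)
r[9] = 61  (first piece 3, then r[6]=41)
One optimal plan: pieces 3 + 3 + 3 (2 cuts) → $63 − $2 = $61.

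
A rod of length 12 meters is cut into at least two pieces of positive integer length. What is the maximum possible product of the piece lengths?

81

Fill g[k] for k=2..12: at each k try every first piece i and multiply by the better of (k−i) uncut or g[k−i].
Small cases: g[2]=1, g[3]=2, g[4]=4, g[5]=6.
g[6] = 3·max(3,2) = 3·3 = 9
g[7] = 2·max(5,6) = 2·6 = 12
g[8] = 2·max(6,9) = 2·9 = 18
g[9] = 3·max(6,9) = 3·9 = 27
g[10] = 2·max(8,18) = 2·18 = 36
g[11] = 2·max(9,27) = 2·27 = 54
g[12] = 3·max(9,27) = 3·27 = 81
One optimal split: 3 + 3 + 3 + 3; product 3·3·3·3 = 81.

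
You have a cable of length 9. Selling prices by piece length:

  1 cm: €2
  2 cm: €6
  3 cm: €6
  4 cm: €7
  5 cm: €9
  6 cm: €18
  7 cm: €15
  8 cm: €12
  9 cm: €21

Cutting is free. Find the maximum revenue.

26

Consider every possible first cut. R[k] is the best of p[i]+R[k−i] over all sellable i≤k.
R[1] = 2
R[2] = max(2+2, 6+0) = 6
R[3] = max(2+6, 6+2, 6+0) = 8
R[4] = max(2+8, 6+6, 6+2, 7+0) = 12
R[5] = max(2+12, 6+8, 6+6, 7+2, 9+0) = 14
R[6] = max(2+14, 6+12, 6+8, 7+6, 9+2, 18+0) = 18
R[7] = max(2+18, 6+14, 6+12, …, 18+2, 15+0) = 20
R[8] = max(2+20, 6+18, 6+14, …, 15+2, 12+0) = 24
R[9] = max(2+24, 6+20, 6+18, …, 12+2, 21+0) = 26
One optimal cutting: 2 + 2 + 2 + 2 + 1 → €6 + €6 + €6 + €6 + €2 = €26.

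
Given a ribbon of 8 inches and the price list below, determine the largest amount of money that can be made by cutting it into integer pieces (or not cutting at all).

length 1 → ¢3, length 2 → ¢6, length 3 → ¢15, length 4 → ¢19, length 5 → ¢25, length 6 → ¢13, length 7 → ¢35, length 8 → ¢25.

Let R[k] be the best obtainable value from length k. For each k, try every first piece i and keep the best of price[i] + R[k−i].
R[1] = 3
R[2] = 6  (first piece 1, then R[1]=3)
R[3] = 15
R[4] = 19
R[5] = 25
R[6] = 30  (first piece 3, then R[3]=15)
R[7] = 35
R[8] = 40  (first piece 3, then R[5]=25)
One optimal cutting: 5 + 3 → ¢25 + ¢15 = ¢40.

40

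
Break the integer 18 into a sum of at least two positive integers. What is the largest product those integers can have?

729

Define g[k] = max over 1≤i<k of i · max(k−i, g[k−i]); the inner max lets the remainder stay uncut if that's better.
g[2] = 1×max(1,0) = 1×1 = 1
g[3] = 1×max(2,1) = 1×2 = 2
g[4] = 2×max(2,1) = 2×2 = 4
g[5] = 2×max(3,2) = 2×3 = 6
g[6] = 3×max(3,2) = 3×3 = 9
g[7] = 2×max(5,6) = 2×6 = 12
g[8] = 2×max(6,9) = 2×9 = 18
g[9] = 3×max(6,9) = 3×9 = 27
g[10] = 2×max(8,18) = 2×18 = 36
g[11] = 2×max(9,27) = 2×27 = 54
g[12] = 3×max(9,27) = 3×27 = 81
g[13] = 2×max(11,54) = 2×54 = 108
g[14] = 2×max(12,81) = 2×81 = 162
g[15] = 3×max(12,81) = 3×81 = 243
g[16] = 2×max(14,162) = 2×162 = 324
g[17] = 2×max(15,243) = 2×243 = 486
g[18] = 3×max(15,243) = 3×243 = 729
One optimal split: 3 + 3 + 3 + 3 + 3 + 3; product 3×3×3×3×3×3 = 729.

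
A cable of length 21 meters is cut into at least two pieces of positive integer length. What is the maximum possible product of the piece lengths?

Fill prod[k] for k=2..21: at each k try every first piece i and multiply by the better of (k−i) uncut or prod[k−i].
prod[2] = 1×max(1,0) = 1×1 = 1
prod[3] = 1×max(2,1) = 1×2 = 2
prod[4] = 2×max(2,1) = 2×2 = 4
prod[5] = 2×max(3,2) = 2×3 = 6
prod[6] = 3×max(3,2) = 3×3 = 9
prod[7] = 2×max(5,6) = 2×6 = 12
prod[8] = 2×max(6,9) = 2×9 = 18
prod[9] = 3×max(6,9) = 3×9 = 27
prod[10] = 2×max(8,18) = 2×18 = 36
prod[11] = 2×max(9,27) = 2×27 = 54
prod[12] = 3×max(9,27) = 3×27 = 81
prod[13] = 2×max(11,54) = 2×54 = 108
prod[14] = 2×max(12,81) = 2×81 = 162
prod[15] = 3×max(12,81) = 3×81 = 243
prod[16] = 2×max(14,162) = 2×162 = 324
prod[17] = 2×max(15,243) = 2×243 = 486
prod[18] = 3×max(15,243) = 3×243 = 729
prod[19] = 2×max(17,486) = 2×486 = 972
prod[20] = 2×max(18,729) = 2×729 = 1458
prod[21] = 3×max(18,729) = 3×729 = 2187
One optimal split: 3 + 3 + 3 + 3 + 3 + 3 + 3; product 3×3×3×3×3×3×3 = 2187.

2187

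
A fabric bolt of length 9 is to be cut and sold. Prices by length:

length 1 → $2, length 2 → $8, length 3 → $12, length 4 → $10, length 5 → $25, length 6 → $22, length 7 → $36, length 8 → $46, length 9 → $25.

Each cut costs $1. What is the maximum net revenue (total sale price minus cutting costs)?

Consider every possible first cut. v[k] is the best of p[i]+v[k−i] over all sellable i≤k, charging 1 whenever i<k.
v[1] = 2
v[2] = max(2+2-1, 8+0) = 8
v[3] = max(2+8-1, 8+2-1, 12+0) = 12
v[4] = max(2+12-1, 8+8-1, 12+2-1, 10+0) = 15
v[5] = max(2+15-1, 8+12-1, 12+8-1, 10+2-1, 25+0) = 25
v[6] = max(2+25-1, 8+15-1, 12+12-1, 10+8-1, 25+2-1, 22+0) = 26
v[7] = max(2+26-1, 8+25-1, 12+15-1, …, 22+2-1, 36+0) = 36
v[8] = max(2+36-1, 8+26-1, 12+25-1, …, 36+2-1, 46+0) = 46
v[9] = max(2+46-1, 8+36-1, 12+26-1, …, 46+2-1, 25+0) = 47
One optimal plan: pieces 8 + 1 (1 cut) → $48 − $1 = $47.

47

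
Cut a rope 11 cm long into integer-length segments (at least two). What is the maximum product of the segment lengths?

54

Fill m[k] for k=2..11: at each k try every first piece i and multiply by the better of (k−i) uncut or m[k−i].
m[2] = 1×max(1,0) = 1×1 = 1
m[3] = max(1×2, 2×1) = 2
m[4] = max(1×3, 2×2, 3×1) = 4
m[5] = max(1×4, 2×3, 3×2, 4×1) = 6
m[6] = max(1×6, 2×4, 3×3, 4×2, 5×1) = 9
m[7] = max(1×9, 2×6, 3×4, 4×3, 5×2, 6×1) = 12
m[8] = max(1×12, 2×9, 3×6, …, 6×2, 7×1) = 18
m[9] = max(1×18, 2×12, 3×9, …, 7×2, 8×1) = 27
m[10] = max(1×27, 2×18, 3×12, …, 8×2, 9×1) = 36
m[11] = max(1×36, 2×27, 3×18, …, 9×2, 10×1) = 54
One optimal split: 3 + 3 + 3 + 2; product 3×3×3×2 = 54.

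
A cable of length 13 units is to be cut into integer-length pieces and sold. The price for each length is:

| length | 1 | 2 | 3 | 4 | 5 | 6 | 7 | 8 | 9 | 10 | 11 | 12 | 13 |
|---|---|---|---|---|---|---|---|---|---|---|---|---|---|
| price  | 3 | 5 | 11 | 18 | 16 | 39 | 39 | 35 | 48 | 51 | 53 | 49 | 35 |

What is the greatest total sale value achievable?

Build r[k] bottom-up: r[k] = max over allowed piece i of (p[i] + r[k−i]).
r[1] = 3
r[2] = max(3+3, 5+0) = 6
r[3] = max(3+6, 5+3, 11+0) = 11
r[4] = max(3+11, 5+6, 11+3, 18+0) = 18
r[5] = max(3+18, 5+11, 11+6, 18+3, 16+0) = 21
r[6] = max(3+21, 5+18, 11+11, 18+6, 16+3, 39+0) = 39
r[7] = max(3+39, 5+21, 11+18, …, 39+3, 39+0) = 42
r[8] = max(3+42, 5+39, 11+21, …, 39+3, 35+0) = 45
r[9] = max(3+45, 5+42, 11+39, …, 35+3, 48+0) = 50
r[10] = max(3+50, 5+45, 11+42, …, 48+3, 51+0) = 57
r[11] = max(3+57, 5+50, 11+45, …, 51+3, 53+0) = 60
r[12] = max(3+60, 5+57, 11+50, …, 53+3, 49+0) = 78
r[13] = max(3+78, 5+60, 11+57, …, 49+3, 35+0) = 81
One optimal cutting: 6 + 6 + 1 → €39 + €39 + €3 = €81.

81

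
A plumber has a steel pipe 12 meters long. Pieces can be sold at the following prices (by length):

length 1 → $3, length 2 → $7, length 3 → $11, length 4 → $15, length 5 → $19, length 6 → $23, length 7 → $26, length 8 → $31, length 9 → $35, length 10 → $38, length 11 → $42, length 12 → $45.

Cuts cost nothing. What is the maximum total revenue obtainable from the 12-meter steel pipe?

Consider every possible first cut. v[k] is the best of p[i]+v[k−i] over all sellable i≤k.
v[1] = 3
v[2] = 7
v[3] = 11
v[4] = 15
v[5] = 19
v[6] = 23
v[7] = 26  (first piece 1, then v[6]=23)
v[8] = 31
v[9] = 35
v[10] = 38  (first piece 1, then v[9]=35)
v[11] = 42  (first piece 2, then v[9]=35)
v[12] = 46  (first piece 3, then v[9]=35)
One optimal cutting: 9 + 3 → $35 + $11 = $46.

46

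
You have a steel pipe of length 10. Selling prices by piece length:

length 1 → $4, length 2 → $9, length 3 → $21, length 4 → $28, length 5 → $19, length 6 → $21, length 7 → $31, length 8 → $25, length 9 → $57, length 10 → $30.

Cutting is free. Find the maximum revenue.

70

Consider every possible first cut. R[k] is the best of p[i]+R[k−i] over all sellable i≤k.
R[1] = 4
R[2] = max(4+4, 9+0) = 9
R[3] = max(4+9, 9+4, 21+0) = 21
R[4] = max(4+21, 9+9, 21+4, 28+0) = 28
R[5] = max(4+28, 9+21, 21+9, 28+4, 19+0) = 32
R[6] = max(4+32, 9+28, 21+21, 28+9, 19+4, 21+0) = 42
R[7] = max(4+42, 9+32, 21+28, …, 21+4, 31+0) = 49
R[8] = max(4+49, 9+42, 21+32, …, 31+4, 25+0) = 56
R[9] = max(4+56, 9+49, 21+42, …, 25+4, 57+0) = 63
R[10] = max(4+63, 9+56, 21+49, …, 57+4, 30+0) = 70
One optimal cutting: 4 + 3 + 3 → $28 + $21 + $21 = $70.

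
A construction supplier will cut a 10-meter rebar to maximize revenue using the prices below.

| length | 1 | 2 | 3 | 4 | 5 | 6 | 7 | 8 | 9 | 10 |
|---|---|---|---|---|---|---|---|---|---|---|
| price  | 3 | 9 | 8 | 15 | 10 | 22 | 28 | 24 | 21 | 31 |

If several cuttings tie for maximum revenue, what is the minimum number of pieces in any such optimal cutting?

5

Build r[k] bottom-up: r[k] = max over allowed piece i of (p[i] + r[k−i]).
r[1] = 3
r[2] = max(3+3, 9+0) = 9
r[3] = max(3+9, 9+3, 8+0) = 12
r[4] = max(3+12, 9+9, 8+3, 15+0) = 18
r[5] = max(3+18, 9+12, 8+9, 15+3, 10+0) = 21
r[6] = max(3+21, 9+18, 8+12, 15+9, 10+3, 22+0) = 27
r[7] = max(3+27, 9+21, 8+18, …, 22+3, 28+0) = 30
r[8] = max(3+30, 9+27, 8+21, …, 28+3, 24+0) = 36
r[9] = max(3+36, 9+30, 8+27, …, 24+3, 21+0) = 39
r[10] = max(3+39, 9+36, 8+30, …, 21+3, 31+0) = 45
Maximum revenue is ₹45.
Now minimize piece count subject to staying optimal: for each k, pieces[k] = 1 + min over i with p[i]+r[k−i]=r[k] of pieces[k−i].
pieces[7] = 4
pieces[8] = 4
pieces[9] = 5
pieces[10] = 5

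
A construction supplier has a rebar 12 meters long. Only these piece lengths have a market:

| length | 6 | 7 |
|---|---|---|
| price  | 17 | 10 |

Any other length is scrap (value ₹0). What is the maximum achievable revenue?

34

Consider every possible first cut. f[k] is the best of p[i]+f[k−i] over all sellable i≤k.
f[1] = 0
f[2] = 0
f[3] = 0
f[4] = 0
f[5] = 0
f[6] = 17
f[7] = max(17+0, 10+0) = 17
f[8] = max(17+0, 10+0) = 17
f[9] = max(17+0, 10+0) = 17
f[10] = max(17+0, 10+0) = 17
f[11] = max(17+0, 10+0) = 17
f[12] = max(17+17, 10+0) = 34
One optimal cutting: 6 + 6 → ₹34.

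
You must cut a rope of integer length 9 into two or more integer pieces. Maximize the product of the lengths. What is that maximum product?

Fill prod[k] for k=2..9: at each k try every first piece i and multiply by the better of (k−i) uncut or prod[k−i].
prod[2] = 1·max(1,0) = 1·1 = 1
prod[3] = max(1·2, 2·1) = 2
prod[4] = max(1·3, 2·2, 3·1) = 4
prod[5] = max(1·4, 2·3, 3·2, 4·1) = 6
prod[6] = max(1·6, 2·4, 3·3, 4·2, 5·1) = 9
prod[7] = max(1·9, 2·6, 3·4, 4·3, 5·2, 6·1) = 12
prod[8] = max(1·12, 2·9, 3·6, …, 6·2, 7·1) = 18
prod[9] = max(1·18, 2·12, 3·9, …, 7·2, 8·1) = 27
One optimal split: 3 + 3 + 3; product 3·3·3 = 27.

27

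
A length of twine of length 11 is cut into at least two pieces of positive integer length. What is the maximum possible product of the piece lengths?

54

Define m[k] = max over 1≤i<k of i · max(k−i, m[k−i]); the inner max lets the remainder stay uncut if that's better.
m[2] = 1*max(1,0) = 1*1 = 1
m[3] = 1*max(2,1) = 1*2 = 2
m[4] = 2*max(2,1) = 2*2 = 4
m[5] = 2*max(3,2) = 2*3 = 6
m[6] = 3*max(3,2) = 3*3 = 9
m[7] = 2*max(5,6) = 2*6 = 12
m[8] = 2*max(6,9) = 2*9 = 18
m[9] = 3*max(6,9) = 3*9 = 27
m[10] = 2*max(8,18) = 2*18 = 36
m[11] = 2*max(9,27) = 2*27 = 54
One optimal split: 3 + 3 + 3 + 2; product 3*3*3*2 = 54.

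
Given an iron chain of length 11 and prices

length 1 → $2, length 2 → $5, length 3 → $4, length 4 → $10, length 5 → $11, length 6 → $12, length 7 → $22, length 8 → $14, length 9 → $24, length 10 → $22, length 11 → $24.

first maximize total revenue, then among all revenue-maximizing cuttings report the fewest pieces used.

Consider every possible first cut. r[k] is the best of p[i]+r[k−i] over all sellable i≤k.
r[1] = 2
r[2] = 5
r[3] = 7  (first piece 1, then r[2]=5)
r[4] = 10  (first piece 2, then r[2]=5)
r[5] = 12  (first piece 1, then r[4]=10)
r[6] = 15  (first piece 2, then r[4]=10)
r[7] = 22
r[8] = 24  (first piece 1, then r[7]=22)
r[9] = 27  (first piece 2, then r[7]=22)
r[10] = 29  (first piece 1, then r[9]=27)
r[11] = 32  (first piece 2, then r[9]=27)
Maximum revenue is $32.
Now minimize piece count subject to staying optimal: for each k, pieces[k] = 1 + min over i with p[i]+r[k−i]=r[k] of pieces[k−i].
pieces[8] = 2
pieces[9] = 2
pieces[10] = 3
pieces[11] = 2

2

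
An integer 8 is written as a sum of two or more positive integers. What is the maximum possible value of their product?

Let m[k] be the best product for length k (with at least one cut). For each first piece i, the rest contributes max(k−i, m[k−i]).
m[2] = 1×max(1,0) = 1×1 = 1
m[3] = max(1×2, 2×1) = 2
m[4] = max(1×3, 2×2, 3×1) = 4
m[5] = max(1×4, 2×3, 3×2, 4×1) = 6
m[6] = max(1×6, 2×4, 3×3, 4×2, 5×1) = 9
m[7] = max(1×9, 2×6, 3×4, 4×3, 5×2, 6×1) = 12
m[8] = max(1×12, 2×9, 3×6, …, 6×2, 7×1) = 18
One optimal split: 3 + 3 + 2; product 3×3×2 = 18.

18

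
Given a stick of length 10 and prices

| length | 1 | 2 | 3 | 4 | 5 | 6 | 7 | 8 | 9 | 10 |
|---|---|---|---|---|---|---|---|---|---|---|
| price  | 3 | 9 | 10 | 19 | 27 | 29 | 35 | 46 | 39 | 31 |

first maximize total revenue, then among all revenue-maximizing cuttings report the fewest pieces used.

2

Consider every possible first cut. r[k] is the best of p[i]+r[k−i] over all sellable i≤k.
r[1] = 3
r[2] = max(3+3, 9+0) = 9
r[3] = max(3+9, 9+3, 10+0) = 12
r[4] = max(3+12, 9+9, 10+3, 19+0) = 19
r[5] = max(3+19, 9+12, 10+9, 19+3, 27+0) = 27
r[6] = max(3+27, 9+19, 10+12, 19+9, 27+3, 29+0) = 30
r[7] = max(3+30, 9+27, 10+19, …, 29+3, 35+0) = 36
r[8] = max(3+36, 9+30, 10+27, …, 35+3, 46+0) = 46
r[9] = max(3+46, 9+36, 10+30, …, 46+3, 39+0) = 49
r[10] = max(3+49, 9+46, 10+36, …, 39+3, 31+0) = 55
Maximum revenue is 55.
Now minimize piece count subject to staying optimal: for each k, pieces[k] = 1 + min over i with p[i]+r[k−i]=r[k] of pieces[k−i].
pieces[7] = 2
pieces[8] = 1
pieces[9] = 2
pieces[10] = 2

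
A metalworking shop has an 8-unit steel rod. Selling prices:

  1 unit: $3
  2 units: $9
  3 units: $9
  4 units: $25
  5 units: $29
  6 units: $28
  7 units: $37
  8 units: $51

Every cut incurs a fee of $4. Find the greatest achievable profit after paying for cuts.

51

Let v[k] be the best obtainable value from length k. For each k, try every first piece i and keep the best of price[i] + v[k−i] minus the 4 cut fee when i<k.
v[1] = 3
v[2] = max(3+3-4, 9+0) = 9
v[3] = max(3+9-4, 9+3-4, 9+0) = 9
v[4] = max(3+9-4, 9+9-4, 9+3-4, 25+0) = 25
v[5] = max(3+25-4, 9+9-4, 9+9-4, 25+3-4, 29+0) = 29
v[6] = max(3+29-4, 9+25-4, 9+9-4, 25+9-4, 29+3-4, 28+0) = 30
v[7] = max(3+30-4, 9+29-4, 9+25-4, …, 28+3-4, 37+0) = 37
v[8] = max(3+37-4, 9+30-4, 9+29-4, …, 37+3-4, 51+0) = 51
Best is to make no cuts and sell whole for $51.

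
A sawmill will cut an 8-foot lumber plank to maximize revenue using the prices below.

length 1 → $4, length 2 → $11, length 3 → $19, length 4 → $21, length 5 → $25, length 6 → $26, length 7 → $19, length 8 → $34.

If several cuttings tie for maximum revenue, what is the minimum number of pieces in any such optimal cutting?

Build r[k] bottom-up: r[k] = max over allowed piece i of (p[i] + r[k−i]).
r[1] = 4
r[2] = 11
r[3] = 19
r[4] = 23  (first piece 1, then r[3]=19)
r[5] = 30  (first piece 2, then r[3]=19)
r[6] = 38  (first piece 3, then r[3]=19)
r[7] = 42  (first piece 1, then r[6]=38)
r[8] = 49  (first piece 2, then r[6]=38)
Maximum revenue is $49.
Now minimize piece count subject to staying optimal: for each k, pieces[k] = 1 + min over i with p[i]+r[k−i]=r[k] of pieces[k−i].
pieces[5] = 2
pieces[6] = 2
pieces[7] = 3
pieces[8] = 3

3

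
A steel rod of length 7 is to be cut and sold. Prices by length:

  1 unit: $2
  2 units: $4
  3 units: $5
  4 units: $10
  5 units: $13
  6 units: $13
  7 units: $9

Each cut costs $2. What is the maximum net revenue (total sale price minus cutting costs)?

Consider every possible first cut. r[k] is the best of p[i]+r[k−i] over all sellable i≤k, charging 2 whenever i<k.
r[1] = 2
r[2] = max(2+2-2, 4+0) = 4
r[3] = max(2+4-2, 4+2-2, 5+0) = 5
r[4] = max(2+5-2, 4+4-2, 5+2-2, 10+0) = 10
r[5] = max(2+10-2, 4+5-2, 5+4-2, 10+2-2, 13+0) = 13
r[6] = max(2+13-2, 4+10-2, 5+5-2, 10+4-2, 13+2-2, 13+0) = 13
r[7] = max(2+13-2, 4+13-2, 5+10-2, …, 13+2-2, 9+0) = 15
One optimal plan: pieces 5 + 2 (1 cut) → $17 − $2 = $15.

15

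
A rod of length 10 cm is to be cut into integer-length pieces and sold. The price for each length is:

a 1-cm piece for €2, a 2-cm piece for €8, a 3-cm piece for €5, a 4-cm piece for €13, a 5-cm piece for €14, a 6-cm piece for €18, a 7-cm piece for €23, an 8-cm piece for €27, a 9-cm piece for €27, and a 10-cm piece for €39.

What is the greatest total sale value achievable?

Consider every possible first cut. R[k] is the best of p[i]+R[k−i] over all sellable i≤k.
R[1] = 2
R[2] = max(2+2, 8+0) = 8
R[3] = max(2+8, 8+2, 5+0) = 10
R[4] = max(2+10, 8+8, 5+2, 13+0) = 16
R[5] = max(2+16, 8+10, 5+8, 13+2, 14+0) = 18
R[6] = max(2+18, 8+16, 5+10, 13+8, 14+2, 18+0) = 24
R[7] = max(2+24, 8+18, 5+16, …, 18+2, 23+0) = 26
R[8] = max(2+26, 8+24, 5+18, …, 23+2, 27+0) = 32
R[9] = max(2+32, 8+26, 5+24, …, 27+2, 27+0) = 34
R[10] = max(2+34, 8+32, 5+26, …, 27+2, 39+0) = 40
One optimal cutting: 2 + 2 + 2 + 2 + 2 → €8 + €8 + €8 + €8 + €8 = €40.

40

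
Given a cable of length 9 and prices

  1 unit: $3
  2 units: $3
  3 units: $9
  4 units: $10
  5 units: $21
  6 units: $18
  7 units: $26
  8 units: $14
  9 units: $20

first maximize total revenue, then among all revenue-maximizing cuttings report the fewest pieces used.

3

Consider every possible first cut. r[k] is the best of p[i]+r[k−i] over all sellable i≤k.
r[1] = 3
r[2] = max(3+3, 3+0) = 6
r[3] = max(3+6, 3+3, 9+0) = 9
r[4] = max(3+9, 3+6, 9+3, 10+0) = 12
r[5] = max(3+12, 3+9, 9+6, 10+3, 21+0) = 21
r[6] = max(3+21, 3+12, 9+9, 10+6, 21+3, 18+0) = 24
r[7] = max(3+24, 3+21, 9+12, …, 18+3, 26+0) = 27
r[8] = max(3+27, 3+24, 9+21, …, 26+3, 14+0) = 30
r[9] = max(3+30, 3+27, 9+24, …, 14+3, 20+0) = 33
Maximum revenue is $33.
Now minimize piece count subject to staying optimal: for each k, pieces[k] = 1 + min over i with p[i]+r[k−i]=r[k] of pieces[k−i].
pieces[6] = 2
pieces[7] = 3
pieces[8] = 2
pieces[9] = 3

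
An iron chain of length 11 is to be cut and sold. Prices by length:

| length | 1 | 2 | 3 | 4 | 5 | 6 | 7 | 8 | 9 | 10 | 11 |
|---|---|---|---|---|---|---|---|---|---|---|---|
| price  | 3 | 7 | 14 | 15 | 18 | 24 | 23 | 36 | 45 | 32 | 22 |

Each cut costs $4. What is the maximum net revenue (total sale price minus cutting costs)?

48

Let r[k] be the best obtainable value from length k. For each k, try every first piece i and keep the best of price[i] + r[k−i] minus the 4 cut fee when i<k.
r[1] = 3
r[2] = 7
r[3] = 14
r[4] = 15
r[5] = 18
r[6] = 24  (first piece 3, then r[3]=14)
r[7] = 25  (first piece 3, then r[4]=15)
r[8] = 36
r[9] = 45
r[10] = 44  (first piece 1, then r[9]=45)
r[11] = 48  (first piece 2, then r[9]=45)
One optimal plan: pieces 9 + 2 (1 cut) → $52 − $4 = $48.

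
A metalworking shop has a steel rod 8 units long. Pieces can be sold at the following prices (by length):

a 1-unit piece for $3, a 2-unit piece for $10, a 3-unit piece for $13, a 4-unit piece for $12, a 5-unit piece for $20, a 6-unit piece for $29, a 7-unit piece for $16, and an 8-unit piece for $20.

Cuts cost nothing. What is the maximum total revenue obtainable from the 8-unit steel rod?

40

Consider every possible first cut. best[k] is the best of p[i]+best[k−i] over all sellable i≤k.
best[1] = 3
best[2] = 10
best[3] = 13  (first piece 1, then best[2]=10)
best[4] = 20  (first piece 2, then best[2]=10)
best[5] = 23  (first piece 1, then best[4]=20)
best[6] = 30  (first piece 2, then best[4]=20)
best[7] = 33  (first piece 1, then best[6]=30)
best[8] = 40  (first piece 2, then best[6]=30)
One optimal cutting: 2 + 2 + 2 + 2 → $10 + $10 + $10 + $10 = $40.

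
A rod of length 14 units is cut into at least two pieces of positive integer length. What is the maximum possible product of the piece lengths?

Let f[k] be the best product for length k (with at least one cut). For each first piece i, the rest contributes max(k−i, f[k−i]).
f[2] = 1*max(1,0) = 1*1 = 1
f[3] = 1*max(2,1) = 1*2 = 2
f[4] = 2*max(2,1) = 2*2 = 4
f[5] = 2*max(3,2) = 2*3 = 6
f[6] = 3*max(3,2) = 3*3 = 9
f[7] = 2*max(5,6) = 2*6 = 12
f[8] = 2*max(6,9) = 2*9 = 18
f[9] = 3*max(6,9) = 3*9 = 27
f[10] = 2*max(8,18) = 2*18 = 36
f[11] = 2*max(9,27) = 2*27 = 54
f[12] = 3*max(9,27) = 3*27 = 81
f[13] = 2*max(11,54) = 2*54 = 108
f[14] = 2*max(12,81) = 2*81 = 162
One optimal split: 3 + 3 + 3 + 3 + 2; product 3*3*3*3*2 = 162.

162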